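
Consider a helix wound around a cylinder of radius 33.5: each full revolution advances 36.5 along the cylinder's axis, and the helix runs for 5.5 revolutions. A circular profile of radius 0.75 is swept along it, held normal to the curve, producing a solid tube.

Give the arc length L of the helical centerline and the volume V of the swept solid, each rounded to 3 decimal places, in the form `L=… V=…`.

2πR = 2π·33.5 = 210.486708
per-turn = √(210.486708² + 36.5²) = √(44304.6542 + 1332.25) = √45636.9042 = 213.627957
L = 5.5 × 213.627957 = 1174.953765
V = π·0.75² × L = 1.767146 × 1174.953765 = 2076.314691

L=1174.954 V=2076.315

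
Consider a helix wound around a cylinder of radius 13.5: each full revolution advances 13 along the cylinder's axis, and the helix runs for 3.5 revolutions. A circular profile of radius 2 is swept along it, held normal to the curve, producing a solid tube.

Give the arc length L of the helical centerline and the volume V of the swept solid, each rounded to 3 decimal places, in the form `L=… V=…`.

L=300.347 V=3774.271

2πR = 2π·13.5 = 84.823002
per-turn = √(84.823002² + 13²) = √(7194.9416 + 169) = √7363.9416 = 85.813412
L = 3.5 × 85.813412 = 300.346941
V = π·2² × L = 12.566371 × 300.346941 = 3774.270968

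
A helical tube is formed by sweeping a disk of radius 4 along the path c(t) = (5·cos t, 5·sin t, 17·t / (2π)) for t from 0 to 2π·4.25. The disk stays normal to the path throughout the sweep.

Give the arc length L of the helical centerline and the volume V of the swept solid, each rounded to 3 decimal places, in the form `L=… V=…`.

2πR = 2π·5 = 31.415927
per-turn = √(31.415927² + 17²) = √(986.9604 + 289) = √1275.9604 = 35.720588
L = 4.25 × 35.720588 = 151.812501
V = π·4² × L = 50.265482 × 151.812501 = 7630.928604

L=151.813 V=7630.929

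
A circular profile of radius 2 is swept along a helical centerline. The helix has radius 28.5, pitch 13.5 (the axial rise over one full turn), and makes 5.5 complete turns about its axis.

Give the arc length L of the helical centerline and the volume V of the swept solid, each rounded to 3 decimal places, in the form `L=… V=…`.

2πR = 2π·28.5 = 179.070781
per-turn = √(179.070781² + 13.5²) = √(32066.3447 + 182.25) = √32248.5947 = 179.578937
L = 5.5 × 179.578937 = 987.684155
V = π·2² × L = 12.566371 × 987.684155 = 12411.605139

L=987.684 V=12411.605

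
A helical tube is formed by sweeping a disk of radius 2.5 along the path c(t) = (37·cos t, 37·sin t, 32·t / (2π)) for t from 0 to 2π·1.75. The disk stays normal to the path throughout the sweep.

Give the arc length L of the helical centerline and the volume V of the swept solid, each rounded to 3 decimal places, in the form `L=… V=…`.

L=410.672 V=8063.532

2πR = 2π·37 = 232.477856
per-turn = √(232.477856² + 32²) = √(54045.9537 + 1024) = √55069.9537 = 234.669882
L = 1.75 × 234.669882 = 410.672294
V = π·2.5² × L = 19.634954 × 410.672294 = 8063.531640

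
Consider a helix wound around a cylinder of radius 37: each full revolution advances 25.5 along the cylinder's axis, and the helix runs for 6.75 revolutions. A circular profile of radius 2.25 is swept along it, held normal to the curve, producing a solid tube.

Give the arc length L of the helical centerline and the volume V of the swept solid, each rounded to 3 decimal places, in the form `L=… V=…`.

L=1578.637 V=25107.142

2πR = 2π·37 = 232.477856
per-turn = √(232.477856² + 25.5²) = √(54045.9537 + 650.25) = √54696.2037 = 233.872195
L = 6.75 × 233.872195 = 1578.637318
V = π·2.25² × L = 15.904313 × 1578.637318 = 25107.141714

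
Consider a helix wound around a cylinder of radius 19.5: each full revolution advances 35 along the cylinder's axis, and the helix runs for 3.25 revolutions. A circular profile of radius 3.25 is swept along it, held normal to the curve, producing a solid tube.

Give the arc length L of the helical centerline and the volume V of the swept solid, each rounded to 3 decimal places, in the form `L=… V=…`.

2πR = 2π·19.5 = 122.522113
per-turn = √(122.522113² + 35²) = √(15011.6683 + 1225) = √16236.6683 = 127.423186
L = 3.25 × 127.423186 = 414.125354
V = π·3.25² × L = 33.183072 × 414.125354 = 13741.951607

L=414.125 V=13741.952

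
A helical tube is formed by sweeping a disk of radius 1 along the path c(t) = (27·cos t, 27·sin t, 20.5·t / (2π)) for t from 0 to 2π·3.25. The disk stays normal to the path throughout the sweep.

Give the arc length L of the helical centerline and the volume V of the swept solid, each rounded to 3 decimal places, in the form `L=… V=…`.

2πR = 2π·27 = 169.646003
per-turn = √(169.646003² + 20.5²) = √(28779.7664 + 420.25) = √29200.0164 = 170.880123
L = 3.25 × 170.880123 = 555.360400
V = π·1² × L = 3.141593 × 555.360400 = 1744.716152

L=555.360 V=1744.716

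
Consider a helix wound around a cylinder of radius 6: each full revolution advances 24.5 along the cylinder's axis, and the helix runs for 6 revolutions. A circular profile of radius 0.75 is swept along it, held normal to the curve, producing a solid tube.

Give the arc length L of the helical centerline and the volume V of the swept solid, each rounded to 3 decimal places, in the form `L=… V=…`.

2πR = 2π·6 = 37.699112
per-turn = √(37.699112² + 24.5²) = √(1421.2230 + 600.25) = √2021.4730 = 44.960794
L = 6 × 44.960794 = 269.764766
V = π·0.75² × L = 1.767146 × 269.764766 = 476.713692

L=269.765 V=476.714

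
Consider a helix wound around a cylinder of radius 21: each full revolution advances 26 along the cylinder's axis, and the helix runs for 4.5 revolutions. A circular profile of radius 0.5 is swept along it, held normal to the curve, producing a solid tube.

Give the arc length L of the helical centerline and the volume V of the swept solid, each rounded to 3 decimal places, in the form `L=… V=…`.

2πR = 2π·21 = 131.946891
per-turn = √(131.946891² + 26²) = √(17409.9822 + 676) = √18085.9822 = 134.484134
L = 4.5 × 134.484134 = 605.178601
V = π·0.5² × L = 0.785398 × 605.178601 = 475.306162

L=605.179 V=475.306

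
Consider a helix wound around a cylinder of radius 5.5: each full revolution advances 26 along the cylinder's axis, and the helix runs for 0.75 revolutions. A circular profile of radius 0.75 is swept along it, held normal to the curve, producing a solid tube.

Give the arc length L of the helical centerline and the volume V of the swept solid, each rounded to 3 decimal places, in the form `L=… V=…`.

2πR = 2π·5.5 = 34.557519
per-turn = √(34.557519² + 26²) = √(1194.2221 + 676) = √1870.2221 = 43.246065
L = 0.75 × 43.246065 = 32.434549
V = π·0.75² × L = 1.767146 × 32.434549 = 57.316579

L=32.435 V=57.317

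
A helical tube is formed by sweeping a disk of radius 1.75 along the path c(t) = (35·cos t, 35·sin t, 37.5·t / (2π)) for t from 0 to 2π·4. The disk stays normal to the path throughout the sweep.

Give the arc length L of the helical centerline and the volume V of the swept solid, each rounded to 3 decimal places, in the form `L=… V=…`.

L=892.344 V=8585.351

2πR = 2π·35 = 219.911486
per-turn = √(219.911486² + 37.5²) = √(48361.0616 + 1406.25) = √49767.3116 = 223.085884
L = 4 × 223.085884 = 892.343535
V = π·1.75² × L = 9.621128 × 892.343535 = 8585.350929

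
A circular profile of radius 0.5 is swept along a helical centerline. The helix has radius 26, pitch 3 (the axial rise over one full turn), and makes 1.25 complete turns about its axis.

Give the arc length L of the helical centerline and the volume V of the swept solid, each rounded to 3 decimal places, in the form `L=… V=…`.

L=204.238 V=160.408

2πR = 2π·26 = 163.362818
per-turn = √(163.362818² + 3²) = √(26687.4103 + 9) = √26696.4103 = 163.390362
L = 1.25 × 163.390362 = 204.237952
V = π·0.5² × L = 0.785398 × 204.237952 = 160.408113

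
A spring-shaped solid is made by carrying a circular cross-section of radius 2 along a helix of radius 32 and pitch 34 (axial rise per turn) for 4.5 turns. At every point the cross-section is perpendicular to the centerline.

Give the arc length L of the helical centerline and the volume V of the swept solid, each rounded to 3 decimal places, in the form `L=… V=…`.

L=917.624 V=11531.201

2πR = 2π·32 = 201.061930
per-turn = √(201.061930² + 34²) = √(40425.8996 + 1156) = √41581.8996 = 203.916404
L = 4.5 × 203.916404 = 917.623816
V = π·2² × L = 12.566371 × 917.623816 = 11531.200955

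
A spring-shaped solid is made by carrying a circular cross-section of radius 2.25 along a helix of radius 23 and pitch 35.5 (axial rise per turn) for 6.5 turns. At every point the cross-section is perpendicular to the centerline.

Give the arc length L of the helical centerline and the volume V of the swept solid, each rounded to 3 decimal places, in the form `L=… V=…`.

2πR = 2π·23 = 144.513262
per-turn = √(144.513262² + 35.5²) = √(20884.0829 + 1260.25) = √22144.3329 = 148.809720
L = 6.5 × 148.809720 = 967.263183
V = π·2.25² × L = 15.904313 × 967.263183 = 15383.656234

L=967.263 V=15383.656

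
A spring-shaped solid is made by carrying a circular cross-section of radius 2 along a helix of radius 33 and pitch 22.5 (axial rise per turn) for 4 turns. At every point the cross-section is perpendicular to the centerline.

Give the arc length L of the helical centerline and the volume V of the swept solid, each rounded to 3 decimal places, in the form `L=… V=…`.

L=834.249 V=10483.486

2πR = 2π·33 = 207.345115
per-turn = √(207.345115² + 22.5²) = √(42991.9968 + 506.25) = √43498.2468 = 208.562333
L = 4 × 208.562333 = 834.249332
V = π·2² × L = 12.566371 × 834.249332 = 10483.486294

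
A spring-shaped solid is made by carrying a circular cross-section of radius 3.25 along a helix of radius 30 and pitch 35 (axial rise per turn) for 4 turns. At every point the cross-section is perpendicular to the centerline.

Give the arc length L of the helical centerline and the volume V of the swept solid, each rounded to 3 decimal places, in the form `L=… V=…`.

2πR = 2π·30 = 188.495559
per-turn = √(188.495559² + 35²) = √(35530.5758 + 1225) = √36755.5758 = 191.717438
L = 4 × 191.717438 = 766.869750
V = π·3.25² × L = 33.183072 × 766.869750 = 25447.094439

L=766.870 V=25447.094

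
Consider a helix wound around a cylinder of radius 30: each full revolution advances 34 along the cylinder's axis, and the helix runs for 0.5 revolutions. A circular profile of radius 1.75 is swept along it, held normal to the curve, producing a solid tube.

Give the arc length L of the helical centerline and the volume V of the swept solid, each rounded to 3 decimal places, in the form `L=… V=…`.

L=95.769 V=921.403

2πR = 2π·30 = 188.495559
per-turn = √(188.495559² + 34²) = √(35530.5758 + 1156) = √36686.5758 = 191.537401
L = 0.5 × 191.537401 = 95.768700
V = π·1.75² × L = 9.621128 × 95.768700 = 921.402876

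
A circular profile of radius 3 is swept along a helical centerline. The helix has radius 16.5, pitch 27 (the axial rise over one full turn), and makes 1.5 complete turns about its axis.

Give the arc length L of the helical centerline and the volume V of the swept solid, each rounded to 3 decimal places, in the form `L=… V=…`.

L=160.696 V=4543.576

2πR = 2π·16.5 = 103.672558
per-turn = √(103.672558² + 27²) = √(10747.9992 + 729) = √11476.9992 = 107.130757
L = 1.5 × 107.130757 = 160.696136
V = π·3² × L = 28.274334 × 160.696136 = 4543.576208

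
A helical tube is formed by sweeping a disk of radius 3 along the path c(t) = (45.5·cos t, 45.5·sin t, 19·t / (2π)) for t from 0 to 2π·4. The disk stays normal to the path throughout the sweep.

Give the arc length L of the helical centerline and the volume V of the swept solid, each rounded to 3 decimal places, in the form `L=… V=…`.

L=1146.062 V=32404.152

2πR = 2π·45.5 = 285.884931
per-turn = √(285.884931² + 19²) = √(81730.1940 + 361) = √82091.1940 = 286.515609
L = 4 × 286.515609 = 1146.062435
V = π·3² × L = 28.274334 × 1146.062435 = 32404.151935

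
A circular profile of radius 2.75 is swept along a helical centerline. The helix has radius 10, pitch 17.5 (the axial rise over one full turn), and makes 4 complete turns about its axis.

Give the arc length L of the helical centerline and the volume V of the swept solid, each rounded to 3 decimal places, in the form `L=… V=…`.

L=260.894 V=6198.387

2πR = 2π·10 = 62.831853
per-turn = √(62.831853² + 17.5²) = √(3947.8418 + 306.25) = √4254.0918 = 65.223399
L = 4 × 65.223399 = 260.893595
V = π·2.75² × L = 23.758294 × 260.893595 = 6198.386860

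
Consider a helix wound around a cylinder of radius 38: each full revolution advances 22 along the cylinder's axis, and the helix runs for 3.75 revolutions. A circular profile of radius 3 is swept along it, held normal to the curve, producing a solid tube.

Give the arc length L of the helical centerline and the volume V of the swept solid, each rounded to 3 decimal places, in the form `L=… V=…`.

2πR = 2π·38 = 238.761042
per-turn = √(238.761042² + 22²) = √(57006.8350 + 484) = √57490.8350 = 239.772465
L = 3.75 × 239.772465 = 899.146744
V = π·3² × L = 28.274334 × 899.146744 = 25422.775253

L=899.147 V=25422.775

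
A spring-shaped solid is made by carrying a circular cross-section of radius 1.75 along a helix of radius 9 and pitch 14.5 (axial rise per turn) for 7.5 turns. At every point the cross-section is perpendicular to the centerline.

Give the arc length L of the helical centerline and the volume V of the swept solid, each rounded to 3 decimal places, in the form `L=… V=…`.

2πR = 2π·9 = 56.548668
per-turn = √(56.548668² + 14.5²) = √(3197.7518 + 210.25) = √3408.0018 = 58.378094
L = 7.5 × 58.378094 = 437.835703
V = π·1.75² × L = 9.621128 × 437.835703 = 4212.473122

L=437.836 V=4212.473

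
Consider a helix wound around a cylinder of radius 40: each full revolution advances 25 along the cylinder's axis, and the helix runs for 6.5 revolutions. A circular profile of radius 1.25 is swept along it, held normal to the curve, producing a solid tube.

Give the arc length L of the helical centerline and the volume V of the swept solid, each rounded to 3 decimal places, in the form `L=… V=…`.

2πR = 2π·40 = 251.327412
per-turn = √(251.327412² + 25²) = √(63165.4682 + 625) = √63790.4682 = 252.567750
L = 6.5 × 252.567750 = 1641.690373
V = π·1.25² × L = 4.908739 × 1641.690373 = 8058.628773

L=1641.690 V=8058.629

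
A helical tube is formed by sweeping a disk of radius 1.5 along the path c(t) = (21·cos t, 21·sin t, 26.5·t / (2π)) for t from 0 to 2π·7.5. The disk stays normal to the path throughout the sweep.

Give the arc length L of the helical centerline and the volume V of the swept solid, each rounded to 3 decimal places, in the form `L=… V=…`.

2πR = 2π·21 = 131.946891
per-turn = √(131.946891² + 26.5²) = √(17409.9822 + 702.25) = √18112.2322 = 134.581693
L = 7.5 × 134.581693 = 1009.362700
V = π·1.5² × L = 7.068583 × 1009.362700 = 7134.764494

L=1009.363 V=7134.764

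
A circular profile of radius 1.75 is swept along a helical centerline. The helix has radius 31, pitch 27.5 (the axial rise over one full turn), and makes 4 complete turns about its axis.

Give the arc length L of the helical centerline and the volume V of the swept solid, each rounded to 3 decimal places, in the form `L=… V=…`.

2πR = 2π·31 = 194.778745
per-turn = √(194.778745² + 27.5²) = √(37938.7593 + 756.25) = √38695.0093 = 196.710471
L = 4 × 196.710471 = 786.841883
V = π·1.75² × L = 9.621128 × 786.841883 = 7570.306081

L=786.842 V=7570.306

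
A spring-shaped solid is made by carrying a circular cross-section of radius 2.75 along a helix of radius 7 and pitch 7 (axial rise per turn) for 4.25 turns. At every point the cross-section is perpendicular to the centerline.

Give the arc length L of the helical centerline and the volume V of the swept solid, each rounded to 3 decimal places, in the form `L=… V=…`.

L=189.277 V=4496.908

2πR = 2π·7 = 43.982297
per-turn = √(43.982297² + 7²) = √(1934.4425 + 49) = √1983.4425 = 44.535856
L = 4.25 × 44.535856 = 189.277388
V = π·2.75² × L = 23.758294 × 189.277388 = 4496.907907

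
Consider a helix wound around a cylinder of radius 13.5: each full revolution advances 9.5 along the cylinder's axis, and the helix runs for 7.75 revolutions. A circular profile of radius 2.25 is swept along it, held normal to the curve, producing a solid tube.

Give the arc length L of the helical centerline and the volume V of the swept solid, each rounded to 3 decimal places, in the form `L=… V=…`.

2πR = 2π·13.5 = 84.823002
per-turn = √(84.823002² + 9.5²) = √(7194.9416 + 90.25) = √7285.1916 = 85.353334
L = 7.75 × 85.353334 = 661.488338
V = π·2.25² × L = 15.904313 × 661.488338 = 10520.517443

L=661.488 V=10520.517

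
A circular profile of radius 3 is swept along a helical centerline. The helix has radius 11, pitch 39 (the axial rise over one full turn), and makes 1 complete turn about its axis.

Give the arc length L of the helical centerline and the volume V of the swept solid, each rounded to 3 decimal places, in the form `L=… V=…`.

L=79.359 V=2243.830

2πR = 2π·11 = 69.115038
per-turn = √(69.115038² + 39²) = √(4776.8885 + 1521) = √6297.8885 = 79.359237
L = 1 × 79.359237 = 79.359237
V = π·3² × L = 28.274334 × 79.359237 = 2243.829569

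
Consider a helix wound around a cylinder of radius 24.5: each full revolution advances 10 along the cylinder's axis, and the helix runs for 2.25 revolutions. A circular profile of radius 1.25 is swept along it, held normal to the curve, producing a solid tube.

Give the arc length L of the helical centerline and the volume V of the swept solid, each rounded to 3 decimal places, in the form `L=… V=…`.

L=347.091 V=1703.777

2πR = 2π·24.5 = 153.938040
per-turn = √(153.938040² + 10²) = √(23696.9202 + 100) = √23796.9202 = 154.262504
L = 2.25 × 154.262504 = 347.090634
V = π·1.25² × L = 4.908739 × 347.090634 = 1703.777166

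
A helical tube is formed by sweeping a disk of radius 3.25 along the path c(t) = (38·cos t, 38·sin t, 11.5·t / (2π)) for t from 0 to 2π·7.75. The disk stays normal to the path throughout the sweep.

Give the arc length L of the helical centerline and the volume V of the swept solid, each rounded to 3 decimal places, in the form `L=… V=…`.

2πR = 2π·38 = 238.761042
per-turn = √(238.761042² + 11.5²) = √(57006.8350 + 132.25) = √57139.0850 = 239.037832
L = 7.75 × 239.037832 = 1852.543196
V = π·3.25² × L = 33.183072 × 1852.543196 = 61473.075013

L=1852.543 V=61473.075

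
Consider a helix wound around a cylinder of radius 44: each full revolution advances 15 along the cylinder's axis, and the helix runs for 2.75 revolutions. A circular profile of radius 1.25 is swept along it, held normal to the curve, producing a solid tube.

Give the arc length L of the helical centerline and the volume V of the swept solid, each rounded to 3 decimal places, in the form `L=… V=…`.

2πR = 2π·44 = 276.460154
per-turn = √(276.460154² + 15²) = √(76430.2165 + 225) = √76655.2165 = 276.866785
L = 2.75 × 276.866785 = 761.383658
V = π·1.25² × L = 4.908739 × 761.383658 = 3737.433291

L=761.384 V=3737.433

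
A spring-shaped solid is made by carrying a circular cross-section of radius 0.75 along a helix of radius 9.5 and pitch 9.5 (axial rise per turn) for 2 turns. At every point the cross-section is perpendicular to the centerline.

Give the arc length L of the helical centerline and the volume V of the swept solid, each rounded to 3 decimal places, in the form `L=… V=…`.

2πR = 2π·9.5 = 59.690260
per-turn = √(59.690260² + 9.5²) = √(3562.9272 + 90.25) = √3653.1772 = 60.441519
L = 2 × 60.441519 = 120.883037
V = π·0.75² × L = 1.767146 × 120.883037 = 213.617960

L=120.883 V=213.618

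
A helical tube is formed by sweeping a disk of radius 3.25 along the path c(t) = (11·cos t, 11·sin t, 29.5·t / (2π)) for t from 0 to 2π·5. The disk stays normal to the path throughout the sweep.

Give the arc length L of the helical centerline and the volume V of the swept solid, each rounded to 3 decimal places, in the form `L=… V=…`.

2πR = 2π·11 = 69.115038
per-turn = √(69.115038² + 29.5²) = √(4776.8885 + 870.25) = √5647.1385 = 75.147445
L = 5 × 75.147445 = 375.737226
V = π·3.25² × L = 33.183072 × 375.737226 = 12468.115586

L=375.737 V=12468.116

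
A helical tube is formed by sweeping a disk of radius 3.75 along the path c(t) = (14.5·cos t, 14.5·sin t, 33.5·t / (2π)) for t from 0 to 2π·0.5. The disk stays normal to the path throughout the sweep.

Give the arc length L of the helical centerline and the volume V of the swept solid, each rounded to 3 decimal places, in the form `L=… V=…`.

L=48.535 V=2144.211

2πR = 2π·14.5 = 91.106187
per-turn = √(91.106187² + 33.5²) = √(8300.3373 + 1122.25) = √9422.5873 = 97.070012
L = 0.5 × 97.070012 = 48.535006
V = π·3.75² × L = 44.178647 × 48.535006 = 2144.210890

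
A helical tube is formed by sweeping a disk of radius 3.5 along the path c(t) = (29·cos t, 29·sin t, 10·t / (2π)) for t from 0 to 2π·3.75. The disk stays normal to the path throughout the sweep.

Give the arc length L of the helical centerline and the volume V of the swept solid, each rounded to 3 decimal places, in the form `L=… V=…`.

2πR = 2π·29 = 182.212374
per-turn = √(182.212374² + 10²) = √(33201.3492 + 100) = √33301.3492 = 182.486573
L = 3.75 × 182.486573 = 684.324648
V = π·3.5² × L = 38.484510 × 684.324648 = 26335.898745

L=684.325 V=26335.899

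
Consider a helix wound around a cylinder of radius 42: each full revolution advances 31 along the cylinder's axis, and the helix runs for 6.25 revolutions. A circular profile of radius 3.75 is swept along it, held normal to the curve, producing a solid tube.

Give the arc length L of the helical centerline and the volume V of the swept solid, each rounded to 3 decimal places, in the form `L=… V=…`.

L=1660.677 V=73366.471

2πR = 2π·42 = 263.893783
per-turn = √(263.893783² + 31²) = √(69639.9287 + 961) = √70600.9287 = 265.708353
L = 6.25 × 265.708353 = 1660.677204
V = π·3.75² × L = 44.178647 × 1660.677204 = 73366.471459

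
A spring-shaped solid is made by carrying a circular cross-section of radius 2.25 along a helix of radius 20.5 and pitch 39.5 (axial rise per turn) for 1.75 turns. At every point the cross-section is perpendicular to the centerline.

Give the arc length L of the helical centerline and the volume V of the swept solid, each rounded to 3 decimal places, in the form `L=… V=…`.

2πR = 2π·20.5 = 128.805299
per-turn = √(128.805299² + 39.5²) = √(16590.8050 + 1560.25) = √18151.0550 = 134.725851
L = 1.75 × 134.725851 = 235.770240
V = π·2.25² × L = 15.904313 × 235.770240 = 3749.763643

L=235.770 V=3749.764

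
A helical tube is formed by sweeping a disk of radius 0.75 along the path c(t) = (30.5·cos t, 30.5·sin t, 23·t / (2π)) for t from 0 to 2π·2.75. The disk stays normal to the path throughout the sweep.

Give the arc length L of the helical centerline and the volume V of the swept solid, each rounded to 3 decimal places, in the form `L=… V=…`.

2πR = 2π·30.5 = 191.637152
per-turn = √(191.637152² + 23²) = √(36724.7980 + 529) = √37253.7980 = 193.012430
L = 2.75 × 193.012430 = 530.784181
V = π·0.75² × L = 1.767146 × 530.784181 = 937.973073

L=530.784 V=937.973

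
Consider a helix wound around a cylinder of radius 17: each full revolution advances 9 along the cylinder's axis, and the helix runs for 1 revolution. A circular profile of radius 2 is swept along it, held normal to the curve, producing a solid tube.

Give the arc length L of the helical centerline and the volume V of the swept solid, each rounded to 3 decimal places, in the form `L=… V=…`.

2πR = 2π·17 = 106.814150
per-turn = √(106.814150² + 9²) = √(11409.2627 + 81) = √11490.2627 = 107.192643
L = 1 × 107.192643 = 107.192643
V = π·2² × L = 12.566371 × 107.192643 = 1347.022478

L=107.193 V=1347.022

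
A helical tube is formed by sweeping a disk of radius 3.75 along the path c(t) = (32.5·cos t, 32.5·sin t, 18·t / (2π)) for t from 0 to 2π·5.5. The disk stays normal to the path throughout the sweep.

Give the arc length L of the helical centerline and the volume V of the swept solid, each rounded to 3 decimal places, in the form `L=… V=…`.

2πR = 2π·32.5 = 204.203522
per-turn = √(204.203522² + 18²) = √(41699.0786 + 324) = √42023.0786 = 204.995314
L = 5.5 × 204.995314 = 1127.474225
V = π·3.75² × L = 44.178647 × 1127.474225 = 49810.285429

L=1127.474 V=49810.285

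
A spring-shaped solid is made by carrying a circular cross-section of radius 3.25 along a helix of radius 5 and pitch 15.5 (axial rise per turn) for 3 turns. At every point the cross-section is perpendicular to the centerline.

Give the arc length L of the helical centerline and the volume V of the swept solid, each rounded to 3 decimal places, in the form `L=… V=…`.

2πR = 2π·5 = 31.415927
per-turn = √(31.415927² + 15.5²) = √(986.9604 + 240.25) = √1227.2104 = 35.031563
L = 3 × 35.031563 = 105.094690
V = π·3.25² × L = 33.183072 × 105.094690 = 3487.364722

L=105.095 V=3487.365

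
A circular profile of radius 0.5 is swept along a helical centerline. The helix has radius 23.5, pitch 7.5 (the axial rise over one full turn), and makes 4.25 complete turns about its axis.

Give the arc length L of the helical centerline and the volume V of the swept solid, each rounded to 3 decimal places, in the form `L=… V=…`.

2πR = 2π·23.5 = 147.654855
per-turn = √(147.654855² + 7.5²) = √(21801.9561 + 56.25) = √21858.2061 = 147.845210
L = 4.25 × 147.845210 = 628.342143
V = π·0.5² × L = 0.785398 × 628.342143 = 493.498765

L=628.342 V=493.499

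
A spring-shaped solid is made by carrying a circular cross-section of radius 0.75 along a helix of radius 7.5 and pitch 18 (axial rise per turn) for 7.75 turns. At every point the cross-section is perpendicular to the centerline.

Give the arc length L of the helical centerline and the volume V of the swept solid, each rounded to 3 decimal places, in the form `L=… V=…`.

L=390.946 V=690.858

2πR = 2π·7.5 = 47.123890
per-turn = √(47.123890² + 18²) = √(2220.6610 + 324) = √2544.6610 = 50.444633
L = 7.75 × 50.444633 = 390.945905
V = π·0.75² × L = 1.767146 × 390.945905 = 690.858441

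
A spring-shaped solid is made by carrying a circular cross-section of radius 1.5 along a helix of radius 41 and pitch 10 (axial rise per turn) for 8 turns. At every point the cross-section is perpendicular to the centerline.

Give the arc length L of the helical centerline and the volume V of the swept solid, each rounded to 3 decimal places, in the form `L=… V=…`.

L=2062.437 V=14578.508

2πR = 2π·41 = 257.610598
per-turn = √(257.610598² + 10²) = √(66363.2200 + 100) = √66463.2200 = 257.804616
L = 8 × 257.804616 = 2062.436927
V = π·1.5² × L = 7.068583 × 2062.436927 = 14578.507574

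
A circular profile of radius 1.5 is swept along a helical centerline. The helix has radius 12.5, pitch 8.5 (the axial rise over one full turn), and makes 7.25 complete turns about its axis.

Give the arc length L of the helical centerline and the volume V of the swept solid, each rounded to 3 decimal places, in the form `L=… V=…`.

L=572.739 V=4048.451

2πR = 2π·12.5 = 78.539816
per-turn = √(78.539816² + 8.5²) = √(6168.5028 + 72.25) = √6240.7528 = 78.998435
L = 7.25 × 78.998435 = 572.738655
V = π·1.5² × L = 7.068583 × 572.738655 = 4048.450987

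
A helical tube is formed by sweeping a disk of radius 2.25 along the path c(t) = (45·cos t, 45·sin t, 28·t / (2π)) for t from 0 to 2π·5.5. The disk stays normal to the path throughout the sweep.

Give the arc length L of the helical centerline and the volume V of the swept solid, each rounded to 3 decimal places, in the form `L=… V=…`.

L=1562.695 V=24853.591

2πR = 2π·45 = 282.743339
per-turn = √(282.743339² + 28²) = √(79943.7956 + 784) = √80727.7956 = 284.126373
L = 5.5 × 284.126373 = 1562.695050
V = π·2.25² × L = 15.904313 × 1562.695050 = 24853.590895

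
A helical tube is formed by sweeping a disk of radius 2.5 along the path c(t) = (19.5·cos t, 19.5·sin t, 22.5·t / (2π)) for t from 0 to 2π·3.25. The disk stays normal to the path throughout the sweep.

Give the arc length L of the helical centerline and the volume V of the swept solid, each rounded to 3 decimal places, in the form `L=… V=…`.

2πR = 2π·19.5 = 122.522113
per-turn = √(122.522113² + 22.5²) = √(15011.6683 + 506.25) = √15517.9183 = 124.570937
L = 3.25 × 124.570937 = 404.855545
V = π·2.5² × L = 19.634954 × 404.855545 = 7949.320029

L=404.856 V=7949.320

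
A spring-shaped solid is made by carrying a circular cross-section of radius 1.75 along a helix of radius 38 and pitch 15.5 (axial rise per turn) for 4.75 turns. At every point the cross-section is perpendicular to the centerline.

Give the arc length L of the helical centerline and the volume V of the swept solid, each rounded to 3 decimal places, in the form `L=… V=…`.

2πR = 2π·38 = 238.761042
per-turn = √(238.761042² + 15.5²) = √(57006.8350 + 240.25) = √57247.0850 = 239.263631
L = 4.75 × 239.263631 = 1136.502246
V = π·1.75² × L = 9.621128 × 1136.502246 = 10934.433017

L=1136.502 V=10934.433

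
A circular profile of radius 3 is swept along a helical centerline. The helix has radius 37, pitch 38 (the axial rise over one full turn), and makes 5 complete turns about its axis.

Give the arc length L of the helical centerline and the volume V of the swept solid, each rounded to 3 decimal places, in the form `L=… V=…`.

2πR = 2π·37 = 232.477856
per-turn = √(232.477856² + 38²) = √(54045.9537 + 1444) = √55489.9537 = 235.563057
L = 5 × 235.563057 = 1177.815284
V = π·3² × L = 28.274334 × 1177.815284 = 33301.942583

L=1177.815 V=33301.943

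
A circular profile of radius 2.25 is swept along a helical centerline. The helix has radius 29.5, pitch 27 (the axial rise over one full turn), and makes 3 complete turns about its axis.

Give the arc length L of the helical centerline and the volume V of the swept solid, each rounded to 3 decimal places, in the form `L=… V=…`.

L=561.930 V=8937.118

2πR = 2π·29.5 = 185.353967
per-turn = √(185.353967² + 27²) = √(34356.0929 + 729) = √35085.0929 = 187.310152
L = 3 × 187.310152 = 561.930455
V = π·2.25² × L = 15.904313 × 561.930455 = 8937.117733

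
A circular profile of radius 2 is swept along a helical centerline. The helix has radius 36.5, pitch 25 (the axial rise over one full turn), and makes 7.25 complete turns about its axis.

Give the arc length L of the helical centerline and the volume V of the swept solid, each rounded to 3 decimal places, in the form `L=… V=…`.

L=1672.538 V=21017.730

2πR = 2π·36.5 = 229.336264
per-turn = √(229.336264² + 25²) = √(52595.1219 + 625) = √53220.1219 = 230.694867
L = 7.25 × 230.694867 = 1672.537789
V = π·2² × L = 12.566371 × 1672.537789 = 21017.729720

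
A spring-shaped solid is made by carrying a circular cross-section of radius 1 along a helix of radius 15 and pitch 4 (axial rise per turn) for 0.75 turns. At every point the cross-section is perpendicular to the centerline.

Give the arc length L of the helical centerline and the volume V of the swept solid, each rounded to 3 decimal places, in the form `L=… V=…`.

2πR = 2π·15 = 94.247780
per-turn = √(94.247780² + 4²) = √(8882.6440 + 16) = √8898.6440 = 94.332624
L = 0.75 × 94.332624 = 70.749468
V = π·1² × L = 3.141593 × 70.749468 = 222.266009

L=70.749 V=222.266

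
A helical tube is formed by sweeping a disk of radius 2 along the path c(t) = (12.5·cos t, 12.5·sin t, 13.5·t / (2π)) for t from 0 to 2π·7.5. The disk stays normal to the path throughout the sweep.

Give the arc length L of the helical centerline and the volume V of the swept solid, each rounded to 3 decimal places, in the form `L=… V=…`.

2πR = 2π·12.5 = 78.539816
per-turn = √(78.539816² + 13.5²) = √(6168.5028 + 182.25) = √6350.7528 = 79.691610
L = 7.5 × 79.691610 = 597.687077
V = π·2² × L = 12.566371 × 597.687077 = 7510.757323

L=597.687 V=7510.757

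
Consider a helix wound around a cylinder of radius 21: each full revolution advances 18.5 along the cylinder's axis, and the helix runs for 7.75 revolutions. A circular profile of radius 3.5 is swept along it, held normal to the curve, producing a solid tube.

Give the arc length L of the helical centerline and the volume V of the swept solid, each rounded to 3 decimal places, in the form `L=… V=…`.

2πR = 2π·21 = 131.946891
per-turn = √(131.946891² + 18.5²) = √(17409.9822 + 342.25) = √17752.2322 = 133.237503
L = 7.75 × 133.237503 = 1032.590647
V = π·3.5² × L = 38.484510 × 1032.590647 = 39738.745088

L=1032.591 V=39738.745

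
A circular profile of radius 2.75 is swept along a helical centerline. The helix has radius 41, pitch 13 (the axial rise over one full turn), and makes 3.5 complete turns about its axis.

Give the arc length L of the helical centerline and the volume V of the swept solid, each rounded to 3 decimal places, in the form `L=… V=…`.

2πR = 2π·41 = 257.610598
per-turn = √(257.610598² + 13²) = √(66363.2200 + 169) = √66532.2200 = 257.938403
L = 3.5 × 257.938403 = 902.784412
V = π·2.75² × L = 23.758294 × 902.784412 = 21448.617883

L=902.784 V=21448.618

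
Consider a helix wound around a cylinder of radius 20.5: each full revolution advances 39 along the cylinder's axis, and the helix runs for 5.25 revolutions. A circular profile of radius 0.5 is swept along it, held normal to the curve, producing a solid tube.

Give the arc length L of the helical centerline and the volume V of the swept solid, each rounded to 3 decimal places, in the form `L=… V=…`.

L=706.546 V=554.920

2πR = 2π·20.5 = 128.805299
per-turn = √(128.805299² + 39²) = √(16590.8050 + 1521) = √18111.8050 = 134.580106
L = 5.25 × 134.580106 = 706.545558
V = π·0.5² × L = 0.785398 × 706.545558 = 554.919583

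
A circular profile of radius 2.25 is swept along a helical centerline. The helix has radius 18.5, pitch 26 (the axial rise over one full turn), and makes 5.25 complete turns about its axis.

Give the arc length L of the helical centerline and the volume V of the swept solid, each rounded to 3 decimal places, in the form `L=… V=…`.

2πR = 2π·18.5 = 116.238928
per-turn = √(116.238928² + 26²) = √(13511.4884 + 676) = √14187.4884 = 119.111244
L = 5.25 × 119.111244 = 625.334031
V = π·2.25² × L = 15.904313 × 625.334031 = 9945.508031

L=625.334 V=9945.508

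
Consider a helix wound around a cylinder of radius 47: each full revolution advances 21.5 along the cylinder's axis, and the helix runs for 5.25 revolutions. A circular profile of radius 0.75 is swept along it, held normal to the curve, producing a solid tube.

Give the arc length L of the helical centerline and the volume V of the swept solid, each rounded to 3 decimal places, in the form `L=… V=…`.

2πR = 2π·47 = 295.309709
per-turn = √(295.309709² + 21.5²) = √(87207.8245 + 462.25) = √87670.0745 = 296.091328
L = 5.25 × 296.091328 = 1554.479472
V = π·0.75² × L = 1.767146 × 1554.479472 = 2746.991975

L=1554.479 V=2746.992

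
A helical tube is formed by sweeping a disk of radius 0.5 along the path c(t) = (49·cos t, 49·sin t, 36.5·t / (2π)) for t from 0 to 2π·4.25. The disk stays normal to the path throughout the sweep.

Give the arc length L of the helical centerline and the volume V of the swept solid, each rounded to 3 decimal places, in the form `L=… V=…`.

2πR = 2π·49 = 307.876080
per-turn = √(307.876080² + 36.5²) = √(94787.6807 + 1332.25) = √96119.9307 = 310.032145
L = 4.25 × 310.032145 = 1317.636614
V = π·0.5² × L = 0.785398 × 1317.636614 = 1034.869377

L=1317.637 V=1034.869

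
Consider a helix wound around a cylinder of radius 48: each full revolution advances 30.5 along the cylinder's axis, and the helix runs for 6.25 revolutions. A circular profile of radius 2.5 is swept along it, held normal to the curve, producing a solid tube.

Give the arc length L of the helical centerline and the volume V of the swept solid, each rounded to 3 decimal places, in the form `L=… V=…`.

2πR = 2π·48 = 301.592895
per-turn = √(301.592895² + 30.5²) = √(90958.2742 + 930.25) = √91888.5242 = 303.131200
L = 6.25 × 303.131200 = 1894.569997
V = π·2.5² × L = 19.634954 × 1894.569997 = 37199.794909

L=1894.570 V=37199.795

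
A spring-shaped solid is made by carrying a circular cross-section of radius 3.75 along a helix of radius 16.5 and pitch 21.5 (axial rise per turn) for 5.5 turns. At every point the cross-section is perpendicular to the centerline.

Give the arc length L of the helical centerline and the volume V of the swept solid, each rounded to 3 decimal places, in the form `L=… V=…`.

2πR = 2π·16.5 = 103.672558
per-turn = √(103.672558² + 21.5²) = √(10747.9992 + 462.25) = √11210.2492 = 105.878464
L = 5.5 × 105.878464 = 582.331553
V = π·3.75² × L = 44.178647 × 582.331553 = 25726.619955

L=582.332 V=25726.620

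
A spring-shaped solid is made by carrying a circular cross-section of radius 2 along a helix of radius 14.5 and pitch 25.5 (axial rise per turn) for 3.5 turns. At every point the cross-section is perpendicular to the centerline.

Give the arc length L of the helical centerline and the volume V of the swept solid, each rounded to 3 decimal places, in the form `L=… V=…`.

2πR = 2π·14.5 = 91.106187
per-turn = √(91.106187² + 25.5²) = √(8300.3373 + 650.25) = √8950.5873 = 94.607544
L = 3.5 × 94.607544 = 331.126403
V = π·2² × L = 12.566371 × 331.126403 = 4161.057094

L=331.126 V=4161.057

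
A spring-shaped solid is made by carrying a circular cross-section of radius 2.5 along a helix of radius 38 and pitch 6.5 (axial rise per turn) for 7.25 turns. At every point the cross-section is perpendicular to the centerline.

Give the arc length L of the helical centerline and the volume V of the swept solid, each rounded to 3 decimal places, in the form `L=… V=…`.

2πR = 2π·38 = 238.761042
per-turn = √(238.761042² + 6.5²) = √(57006.8350 + 42.25) = √57049.0850 = 238.849503
L = 7.25 × 238.849503 = 1731.658896
V = π·2.5² × L = 19.634954 × 1731.658896 = 34001.042910

L=1731.659 V=34001.043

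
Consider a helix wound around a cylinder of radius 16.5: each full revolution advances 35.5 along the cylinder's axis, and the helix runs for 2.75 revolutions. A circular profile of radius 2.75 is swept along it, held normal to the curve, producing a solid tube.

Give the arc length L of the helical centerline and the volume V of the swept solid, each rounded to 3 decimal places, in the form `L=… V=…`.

2πR = 2π·16.5 = 103.672558
per-turn = √(103.672558² + 35.5²) = √(10747.9992 + 1260.25) = √12008.2492 = 109.582157
L = 2.75 × 109.582157 = 301.350933
V = π·2.75² × L = 23.758294 × 301.350933 = 7159.584185

L=301.351 V=7159.584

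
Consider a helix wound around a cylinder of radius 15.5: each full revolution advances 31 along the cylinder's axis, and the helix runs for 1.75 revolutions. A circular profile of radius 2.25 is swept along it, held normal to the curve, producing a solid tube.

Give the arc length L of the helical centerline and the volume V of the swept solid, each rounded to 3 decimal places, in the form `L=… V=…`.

L=178.857 V=2844.602

2πR = 2π·15.5 = 97.389372
per-turn = √(97.389372² + 31²) = √(9484.6898 + 961) = √10445.6898 = 102.204158
L = 1.75 × 102.204158 = 178.857276
V = π·2.25² × L = 15.904313 × 178.857276 = 2844.602062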